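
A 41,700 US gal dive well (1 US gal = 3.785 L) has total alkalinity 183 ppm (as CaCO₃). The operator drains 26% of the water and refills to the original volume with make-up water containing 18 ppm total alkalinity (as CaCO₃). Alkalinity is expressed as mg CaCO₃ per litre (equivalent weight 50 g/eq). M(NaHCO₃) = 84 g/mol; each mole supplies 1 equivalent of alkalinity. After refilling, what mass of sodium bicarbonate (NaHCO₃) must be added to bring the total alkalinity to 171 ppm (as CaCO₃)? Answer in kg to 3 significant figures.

8.19 kg

Volume: 41,700 US gal × 3.785 L/gal = 157,834 L.
After draining 26% and refilling: 183 × 0.74 + 18 × 0.26 = 140.1 ppm.
Deficit to target: 171 − 140.1 = 30.9 mg/L.
As CaCO₃: 30.9 mg/L × 157,834 L = 4877 g; ÷ 50 g/eq ÷ 1 = 97.54 mol NaHCO₃.
Mass: 97.54 × 84 = 8194 g.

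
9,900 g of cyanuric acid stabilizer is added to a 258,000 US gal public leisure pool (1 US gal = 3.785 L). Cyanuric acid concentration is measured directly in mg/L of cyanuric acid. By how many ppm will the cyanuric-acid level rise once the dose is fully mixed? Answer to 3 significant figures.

Volume: 258,000 US gal × 3.785 L/gal = 976,530 L.
Rise: 9,900 g / 976,530 L × 1000 = 10.14 mg/L.

10.1 ppm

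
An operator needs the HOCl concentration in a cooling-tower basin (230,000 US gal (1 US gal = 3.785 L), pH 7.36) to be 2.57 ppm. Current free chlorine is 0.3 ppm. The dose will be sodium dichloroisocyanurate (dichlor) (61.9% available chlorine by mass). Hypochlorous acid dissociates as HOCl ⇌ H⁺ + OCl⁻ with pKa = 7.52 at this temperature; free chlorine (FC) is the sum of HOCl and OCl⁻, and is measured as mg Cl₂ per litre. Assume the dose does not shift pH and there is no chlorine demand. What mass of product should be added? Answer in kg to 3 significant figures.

5.69 kg

Volume: 230,000 US gal × 3.785 L/gal = 870,550 L.
[OCl⁻]/[HOCl] = 10^(pH − pKa) = 10^(7.36 − 7.52) = 0.6918; fraction as HOCl = 1/(1 + 0.6918) = 0.5911.
Free chlorine required for 2.57 ppm HOCl: 2.57 / 0.5911 = 4.348 ppm.
FC to add: 4.348 − 0.3 = 4.048 mg/L as Cl₂.
Cl₂ equivalent: 4.048 mg/L × 870,550 L = 3524 g.
Product at 61.9% available Cl: 3524 / 0.619 = 5693 g.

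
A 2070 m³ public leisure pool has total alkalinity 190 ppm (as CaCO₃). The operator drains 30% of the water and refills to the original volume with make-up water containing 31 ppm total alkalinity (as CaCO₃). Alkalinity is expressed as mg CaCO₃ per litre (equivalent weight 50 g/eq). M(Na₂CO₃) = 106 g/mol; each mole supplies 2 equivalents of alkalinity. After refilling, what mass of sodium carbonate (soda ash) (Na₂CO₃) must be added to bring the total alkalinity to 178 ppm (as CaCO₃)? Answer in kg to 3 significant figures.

78.3 kg

Volume: 2070 m³ = 2,070,000 L.
After draining 30% and refilling: 190 × 0.70 + 31 × 0.30 = 142.3 ppm.
Deficit to target: 178 − 142.3 = 35.7 mg/L.
As CaCO₃: 35.7 mg/L × 2,070,000 L = 73,900 g; ÷ 50 g/eq ÷ 2 = 739 mol Na₂CO₃.
Mass: 739 × 106 = 78,330 g.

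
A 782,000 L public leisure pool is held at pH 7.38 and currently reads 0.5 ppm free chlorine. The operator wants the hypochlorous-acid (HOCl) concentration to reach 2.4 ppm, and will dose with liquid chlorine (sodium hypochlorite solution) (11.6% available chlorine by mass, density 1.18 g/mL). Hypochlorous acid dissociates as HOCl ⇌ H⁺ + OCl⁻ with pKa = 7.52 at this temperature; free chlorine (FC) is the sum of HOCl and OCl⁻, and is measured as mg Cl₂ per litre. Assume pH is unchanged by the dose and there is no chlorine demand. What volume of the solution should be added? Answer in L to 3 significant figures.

20.8 L

[OCl⁻]/[HOCl] = 10^(pH − pKa) = 10^(7.38 − 7.52) = 0.7244; fraction as HOCl = 1/(1 + 0.7244) = 0.5799.
Free chlorine required for 2.4 ppm HOCl: 2.4 / 0.5799 = 4.139 ppm.
FC to add: 4.139 − 0.5 = 3.639 mg/L as Cl₂.
Cl₂ equivalent: 3.639 mg/L × 782,000 L = 2845 g.
Product at 11.6% available Cl: 2845 / 0.116 = 24,530 g.
Volume: 24,530 g ÷ 1.18 g/mL = 20,790 mL.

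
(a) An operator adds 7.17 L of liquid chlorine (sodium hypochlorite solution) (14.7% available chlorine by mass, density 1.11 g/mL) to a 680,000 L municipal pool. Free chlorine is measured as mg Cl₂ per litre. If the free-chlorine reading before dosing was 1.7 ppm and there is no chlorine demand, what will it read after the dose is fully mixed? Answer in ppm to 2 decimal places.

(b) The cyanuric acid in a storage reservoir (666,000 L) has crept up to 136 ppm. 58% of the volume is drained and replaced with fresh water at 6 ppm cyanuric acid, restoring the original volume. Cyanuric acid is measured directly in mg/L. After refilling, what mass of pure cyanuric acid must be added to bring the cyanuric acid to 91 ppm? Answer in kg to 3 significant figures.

(a) Mass of solution: 7.17 L × 1000 mL/L × 1.11 g/mL = 7959 g.
(a) Available chlorine delivered: 7959 g × 0.147 = 1170 g as Cl₂.
(a) Concentration rise: 1170 g / 680,000 L = 1.72 mg/L = 1.72 ppm.
(a) Final FC: 1.7 + 1.72 = 3.42 ppm.

(b) After draining 58% and refilling: 136 × 0.42 + 6 × 0.58 = 60.6 ppm.
(b) Deficit to target: 91 − 60.6 = 30.4 mg/L.
(b) Mass: 30.4 mg/L × 666,000 L = 20,250 g cyanuric acid.

(a) 3.42 ppm; (b) 20.2 kg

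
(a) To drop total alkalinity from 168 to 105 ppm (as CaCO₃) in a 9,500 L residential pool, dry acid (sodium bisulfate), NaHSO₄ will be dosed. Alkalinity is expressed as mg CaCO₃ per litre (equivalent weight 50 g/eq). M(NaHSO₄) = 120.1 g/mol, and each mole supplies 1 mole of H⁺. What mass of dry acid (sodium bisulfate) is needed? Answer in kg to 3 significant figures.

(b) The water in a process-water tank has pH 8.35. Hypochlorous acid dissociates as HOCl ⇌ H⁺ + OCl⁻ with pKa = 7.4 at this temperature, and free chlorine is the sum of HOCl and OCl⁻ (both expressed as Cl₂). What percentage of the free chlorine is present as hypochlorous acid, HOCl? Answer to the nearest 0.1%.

(a) Alkalinity to neutralize: (168 − 105) = 63 mg/L as CaCO₃ × 9,500 L = 598.5 g as CaCO₃.
(a) Equivalents of H⁺ required: 598.5 ÷ 50 g/eq = 11.97 eq = 11.97 mol NaHSO₄.
(a) Mass of NaHSO₄: 11.97 × 120.1 = 1438 g.

(b) [OCl⁻]/[HOCl] = 10^(pH − pKa) = 10^(8.35 − 7.4) = 10^0.95 = 8.913.
(b) Fraction as HOCl = 1 / (1 + 8.913) = 0.1009.

(a) 1.44 kg; (b) 10.1%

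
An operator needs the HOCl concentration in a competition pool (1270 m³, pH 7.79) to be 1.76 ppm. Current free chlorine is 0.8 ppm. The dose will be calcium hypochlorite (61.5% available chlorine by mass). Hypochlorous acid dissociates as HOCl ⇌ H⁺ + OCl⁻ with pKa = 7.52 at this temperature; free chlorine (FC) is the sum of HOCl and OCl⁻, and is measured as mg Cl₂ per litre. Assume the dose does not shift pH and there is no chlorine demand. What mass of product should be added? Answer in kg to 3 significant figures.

8.75 kg

Volume: 1270 m³ = 1,270,000 L.
[OCl⁻]/[HOCl] = 10^(pH − pKa) = 10^(7.79 − 7.52) = 1.862; fraction as HOCl = 1/(1 + 1.862) = 0.3494.
Free chlorine required for 1.76 ppm HOCl: 1.76 / 0.3494 = 5.037 ppm.
FC to add: 5.037 − 0.8 = 4.237 mg/L as Cl₂.
Cl₂ equivalent: 4.237 mg/L × 1,270,000 L = 5381 g.
Product at 61.5% available Cl: 5381 / 0.615 = 8750 g.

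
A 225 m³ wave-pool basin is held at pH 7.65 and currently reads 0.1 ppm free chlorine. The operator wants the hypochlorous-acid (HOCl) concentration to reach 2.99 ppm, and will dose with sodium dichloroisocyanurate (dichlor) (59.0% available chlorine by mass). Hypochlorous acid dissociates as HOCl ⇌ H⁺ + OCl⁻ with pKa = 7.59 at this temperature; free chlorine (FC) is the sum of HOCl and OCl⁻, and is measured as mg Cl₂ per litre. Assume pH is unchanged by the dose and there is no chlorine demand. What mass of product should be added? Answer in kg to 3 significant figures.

2.41 kg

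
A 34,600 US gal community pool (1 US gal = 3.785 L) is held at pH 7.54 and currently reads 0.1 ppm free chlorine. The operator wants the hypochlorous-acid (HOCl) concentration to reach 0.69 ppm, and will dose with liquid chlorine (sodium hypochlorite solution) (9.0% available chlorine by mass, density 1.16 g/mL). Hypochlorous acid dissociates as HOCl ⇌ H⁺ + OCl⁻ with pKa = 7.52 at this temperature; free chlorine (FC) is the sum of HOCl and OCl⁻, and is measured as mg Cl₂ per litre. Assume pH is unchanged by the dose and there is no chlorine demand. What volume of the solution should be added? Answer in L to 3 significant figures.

1.65 L

Volume: 34,600 US gal × 3.785 L/gal = 130,961 L.
[OCl⁻]/[HOCl] = 10^(pH − pKa) = 10^(7.54 − 7.52) = 1.047; fraction as HOCl = 1/(1 + 1.047) = 0.4885.
Free chlorine required for 0.69 ppm HOCl: 0.69 / 0.4885 = 1.413 ppm.
FC to add: 1.413 − 0.1 = 1.313 mg/L as Cl₂.
Cl₂ equivalent: 1.313 mg/L × 130,961 L = 171.9 g.
Product at 9.0% available Cl: 171.9 / 0.09 = 1910 g.
Volume: 1910 g ÷ 1.16 g/mL = 1646 mL.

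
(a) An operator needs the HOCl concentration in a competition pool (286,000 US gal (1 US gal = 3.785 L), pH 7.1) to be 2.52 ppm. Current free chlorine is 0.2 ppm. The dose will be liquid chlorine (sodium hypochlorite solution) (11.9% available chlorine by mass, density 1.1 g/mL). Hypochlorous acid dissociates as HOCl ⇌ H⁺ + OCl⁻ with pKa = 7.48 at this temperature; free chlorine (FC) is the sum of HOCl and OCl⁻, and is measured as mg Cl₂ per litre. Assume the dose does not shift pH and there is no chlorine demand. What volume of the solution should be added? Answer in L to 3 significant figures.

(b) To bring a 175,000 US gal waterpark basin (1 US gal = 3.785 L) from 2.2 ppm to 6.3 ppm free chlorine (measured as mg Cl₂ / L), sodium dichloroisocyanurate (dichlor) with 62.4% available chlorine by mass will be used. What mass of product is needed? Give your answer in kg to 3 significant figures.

(a) 27.9 L; (b) 4.35 kg

(a) Volume: 286,000 US gal × 3.785 L/gal = 1,082,510 L.
(a) [OCl⁻]/[HOCl] = 10^(pH − pKa) = 10^(7.1 − 7.48) = 0.4169; fraction as HOCl = 1/(1 + 0.4169) = 0.7058.
(a) Free chlorine required for 2.52 ppm HOCl: 2.52 / 0.7058 = 3.571 ppm.
(a) FC to add: 3.571 − 0.2 = 3.371 mg/L as Cl₂.
(a) Cl₂ equivalent: 3.371 mg/L × 1,082,510 L = 3649 g.
(a) Product at 11.9% available Cl: 3649 / 0.119 = 30,660 g.
(a) Volume: 30,660 g ÷ 1.1 g/mL = 27,870 mL.

(b) Volume: 175,000 US gal × 3.785 L/gal = 662,375 L.
(b) Chlorine deficit: 6.3 − 2.2 = 4.1 ppm = 4.1 mg/L as Cl₂.
(b) Cl₂ equivalent needed: 4.1 mg/L × 662,375 L = 2,716,000 mg = 2716 g.
(b) Product at 62.4% available chlorine: 2716 / 0.624 = 4352 g.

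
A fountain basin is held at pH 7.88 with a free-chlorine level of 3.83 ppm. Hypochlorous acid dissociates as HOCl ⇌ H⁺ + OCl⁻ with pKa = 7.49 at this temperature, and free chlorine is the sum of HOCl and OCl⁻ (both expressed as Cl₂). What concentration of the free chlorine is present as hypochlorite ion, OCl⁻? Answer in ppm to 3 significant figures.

2.72 ppm

[OCl⁻]/[HOCl] = 10^(pH − pKa) = 10^(7.88 − 7.49) = 10^0.39 = 2.455.
Fraction as HOCl = 1 / (1 + 2.455) = 0.2895.
OCl⁻ = (1 − 0.2895) × 3.83 ppm = 2.721 ppm.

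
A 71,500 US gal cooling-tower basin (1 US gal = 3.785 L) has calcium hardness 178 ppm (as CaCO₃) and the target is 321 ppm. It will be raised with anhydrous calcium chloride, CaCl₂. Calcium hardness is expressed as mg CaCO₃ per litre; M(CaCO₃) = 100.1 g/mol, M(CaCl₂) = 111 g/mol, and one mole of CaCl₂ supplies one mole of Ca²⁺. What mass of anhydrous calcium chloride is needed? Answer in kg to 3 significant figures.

Volume: 71,500 US gal × 3.785 L/gal = 270,628 L.
Hardness to add: (321 − 178) = 143 mg/L as CaCO₃ × 270,628 L = 38,700 g as CaCO₃.
Moles of Ca²⁺ (1 mol Ca²⁺ ≡ 1 mol CaCO₃): 38,700 / 100.1 g/mol = 386.6 mol.
Mass of CaCl₂: 386.6 × 111 = 42,910 g.

42.9 kg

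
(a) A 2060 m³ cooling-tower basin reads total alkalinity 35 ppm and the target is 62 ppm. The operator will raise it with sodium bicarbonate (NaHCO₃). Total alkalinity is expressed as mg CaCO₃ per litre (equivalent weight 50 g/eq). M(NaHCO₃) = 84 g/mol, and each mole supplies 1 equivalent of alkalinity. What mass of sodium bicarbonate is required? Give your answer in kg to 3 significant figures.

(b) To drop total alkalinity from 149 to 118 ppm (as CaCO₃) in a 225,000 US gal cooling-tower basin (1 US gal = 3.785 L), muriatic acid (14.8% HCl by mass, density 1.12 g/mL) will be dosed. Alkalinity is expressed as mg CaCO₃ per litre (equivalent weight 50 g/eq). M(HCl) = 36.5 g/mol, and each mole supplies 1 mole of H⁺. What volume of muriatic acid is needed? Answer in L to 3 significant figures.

(a) Volume: 2060 m³ = 2,060,000 L.
(a) Alkalinity to add: (62 − 35) = 27 mg/L as CaCO₃ × 2,060,000 L = 55,620 g as CaCO₃.
(a) Equivalents: 55,620 g ÷ 50 g/eq = 1112 eq.
(a) NaHCO₃ supplies 1 eq per mole → 1112 mol.
(a) Mass: 1112 mol × 84 g/mol = 93,440 g.

(b) Volume: 225,000 US gal × 3.785 L/gal = 851,625 L.
(b) Alkalinity to neutralize: (149 − 118) = 31 mg/L as CaCO₃ × 851,625 L = 26,400 g as CaCO₃.
(b) Equivalents of H⁺ required: 26,400 ÷ 50 g/eq = 528 eq = 528 mol HCl.
(b) Mass of HCl: 528 × 36.5 = 19,270 g.
(b) Mass of 14.8% solution: 19,270 / 0.148 = 130,200 g.
(b) Volume: 130,200 g ÷ 1.12 g/mL = 116,300 mL.

(a) 93.4 kg; (b) 116 L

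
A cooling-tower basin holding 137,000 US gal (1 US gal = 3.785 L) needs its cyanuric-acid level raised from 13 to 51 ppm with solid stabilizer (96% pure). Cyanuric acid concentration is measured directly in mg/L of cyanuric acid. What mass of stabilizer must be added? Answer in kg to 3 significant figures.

Volume: 137,000 US gal × 3.785 L/gal = 518,545 L.
CYA to add: (51 − 13) = 38 mg/L × 518,545 L = 19,700 g cyanuric acid.
At 96% purity: 19,700 / 0.96 = 20,530 g product.

20.5 kg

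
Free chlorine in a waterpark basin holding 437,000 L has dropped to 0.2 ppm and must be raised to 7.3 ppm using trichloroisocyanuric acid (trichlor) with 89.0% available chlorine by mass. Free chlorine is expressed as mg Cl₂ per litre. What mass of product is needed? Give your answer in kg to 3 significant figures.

Chlorine deficit: 7.3 − 0.2 = 7.1 ppm = 7.1 mg/L as Cl₂.
Cl₂ equivalent needed: 7.1 mg/L × 437,000 L = 3,103,000 mg = 3103 g.
Product at 89.0% available chlorine: 3103 / 0.89 = 3486 g.

3.49 kg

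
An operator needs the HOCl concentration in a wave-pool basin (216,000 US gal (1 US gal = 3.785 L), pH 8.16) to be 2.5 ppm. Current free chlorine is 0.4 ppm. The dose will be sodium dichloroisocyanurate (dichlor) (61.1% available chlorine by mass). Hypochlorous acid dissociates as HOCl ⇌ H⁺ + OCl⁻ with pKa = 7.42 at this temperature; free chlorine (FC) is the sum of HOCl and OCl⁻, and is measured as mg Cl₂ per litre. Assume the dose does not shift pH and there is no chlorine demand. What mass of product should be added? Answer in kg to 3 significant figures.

21.2 kg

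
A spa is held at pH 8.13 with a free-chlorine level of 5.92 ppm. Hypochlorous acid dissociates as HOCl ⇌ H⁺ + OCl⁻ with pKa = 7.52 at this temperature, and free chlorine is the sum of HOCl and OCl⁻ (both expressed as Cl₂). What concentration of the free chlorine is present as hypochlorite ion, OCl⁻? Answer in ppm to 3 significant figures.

4.75 ppm

[OCl⁻]/[HOCl] = 10^(pH − pKa) = 10^(8.13 − 7.52) = 10^0.61 = 4.074.
Fraction as HOCl = 1 / (1 + 4.074) = 0.1971.
OCl⁻ = (1 − 0.1971) × 5.92 ppm = 4.753 ppm.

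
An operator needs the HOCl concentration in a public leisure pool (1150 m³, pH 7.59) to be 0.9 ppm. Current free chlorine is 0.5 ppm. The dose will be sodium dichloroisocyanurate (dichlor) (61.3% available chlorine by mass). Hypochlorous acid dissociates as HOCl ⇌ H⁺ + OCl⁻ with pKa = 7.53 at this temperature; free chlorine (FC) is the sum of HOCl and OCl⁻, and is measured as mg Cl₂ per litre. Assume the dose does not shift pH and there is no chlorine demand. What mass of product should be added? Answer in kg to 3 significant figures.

2.69 kg

Volume: 1150 m³ = 1,150,000 L.
[OCl⁻]/[HOCl] = 10^(pH − pKa) = 10^(7.59 − 7.53) = 1.148; fraction as HOCl = 1/(1 + 1.148) = 0.4655.
Free chlorine required for 0.9 ppm HOCl: 0.9 / 0.4655 = 1.933 ppm.
FC to add: 1.933 − 0.5 = 1.433 mg/L as Cl₂.
Cl₂ equivalent: 1.433 mg/L × 1,150,000 L = 1648 g.
Product at 61.3% available Cl: 1648 / 0.613 = 2689 g.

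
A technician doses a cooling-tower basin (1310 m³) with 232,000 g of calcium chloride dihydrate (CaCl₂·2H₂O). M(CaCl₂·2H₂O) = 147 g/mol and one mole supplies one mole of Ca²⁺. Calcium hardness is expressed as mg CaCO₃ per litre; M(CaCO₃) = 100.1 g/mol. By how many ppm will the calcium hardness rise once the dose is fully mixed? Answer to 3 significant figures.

121 ppm

Volume: 1310 m³ = 1,310,000 L.
Moles of Ca²⁺: 232,000 g ÷ 147 g/mol = 1578 mol.
As CaCO₃: 1578 mol × 100.1 g/mol = 158,000 g.
Rise: 158,000 g / 1,310,000 L × 1000 = 120.6 mg/L.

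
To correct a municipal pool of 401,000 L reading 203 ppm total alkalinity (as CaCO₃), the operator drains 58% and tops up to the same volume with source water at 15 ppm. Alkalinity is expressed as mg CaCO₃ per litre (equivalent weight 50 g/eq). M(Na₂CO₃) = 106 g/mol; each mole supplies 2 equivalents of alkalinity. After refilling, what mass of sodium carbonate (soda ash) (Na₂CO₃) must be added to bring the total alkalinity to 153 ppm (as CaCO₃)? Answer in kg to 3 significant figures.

After draining 58% and refilling: 203 × 0.42 + 15 × 0.58 = 93.96 ppm.
Deficit to target: 153 − 93.96 = 59.04 mg/L.
As CaCO₃: 59.04 mg/L × 401,000 L = 23,680 g; ÷ 50 g/eq ÷ 2 = 236.8 mol Na₂CO₃.
Mass: 236.8 × 106 = 25,100 g.

25.1 kg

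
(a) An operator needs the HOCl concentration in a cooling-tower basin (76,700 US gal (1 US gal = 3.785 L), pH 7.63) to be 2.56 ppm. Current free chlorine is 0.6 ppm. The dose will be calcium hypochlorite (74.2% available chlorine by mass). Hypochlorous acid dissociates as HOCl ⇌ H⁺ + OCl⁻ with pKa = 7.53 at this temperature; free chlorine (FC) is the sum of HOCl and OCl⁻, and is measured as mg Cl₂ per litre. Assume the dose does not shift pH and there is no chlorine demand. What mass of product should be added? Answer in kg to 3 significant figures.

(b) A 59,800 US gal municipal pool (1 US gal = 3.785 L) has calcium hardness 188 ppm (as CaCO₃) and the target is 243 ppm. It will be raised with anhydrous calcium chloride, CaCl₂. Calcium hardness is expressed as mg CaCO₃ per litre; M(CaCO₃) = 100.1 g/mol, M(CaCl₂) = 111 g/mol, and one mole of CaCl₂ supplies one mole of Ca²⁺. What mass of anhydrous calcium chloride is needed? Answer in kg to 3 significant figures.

(a) Volume: 76,700 US gal × 3.785 L/gal = 290,310 L.
(a) [OCl⁻]/[HOCl] = 10^(pH − pKa) = 10^(7.63 − 7.53) = 1.259; fraction as HOCl = 1/(1 + 1.259) = 0.4427.
(a) Free chlorine required for 2.56 ppm HOCl: 2.56 / 0.4427 = 5.783 ppm.
(a) FC to add: 5.783 − 0.6 = 5.183 mg/L as Cl₂.
(a) Cl₂ equivalent: 5.183 mg/L × 290,310 L = 1505 g.
(a) Product at 74.2% available Cl: 1505 / 0.742 = 2028 g.

(b) Volume: 59,800 US gal × 3.785 L/gal = 226,343 L.
(b) Hardness to add: (243 − 188) = 55 mg/L as CaCO₃ × 226,343 L = 12,450 g as CaCO₃.
(b) Moles of Ca²⁺ (1 mol Ca²⁺ ≡ 1 mol CaCO₃): 12,450 / 100.1 g/mol = 124.4 mol.
(b) Mass of CaCl₂: 124.4 × 111 = 13,800 g.

(a) 2.03 kg; (b) 13.8 kg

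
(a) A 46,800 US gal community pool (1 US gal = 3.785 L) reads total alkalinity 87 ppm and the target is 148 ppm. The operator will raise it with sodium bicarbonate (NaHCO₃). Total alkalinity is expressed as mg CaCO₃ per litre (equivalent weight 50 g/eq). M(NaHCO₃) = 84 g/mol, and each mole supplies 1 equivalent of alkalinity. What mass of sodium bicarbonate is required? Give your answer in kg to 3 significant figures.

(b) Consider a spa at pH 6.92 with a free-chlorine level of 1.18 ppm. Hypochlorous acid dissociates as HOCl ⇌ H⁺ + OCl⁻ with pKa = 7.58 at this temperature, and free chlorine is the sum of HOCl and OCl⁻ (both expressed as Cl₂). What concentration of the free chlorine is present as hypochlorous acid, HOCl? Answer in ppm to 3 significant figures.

(a) Volume: 46,800 US gal × 3.785 L/gal = 177,138 L.
(a) Alkalinity to add: (148 − 87) = 61 mg/L as CaCO₃ × 177,138 L = 10,810 g as CaCO₃.
(a) Equivalents: 10,810 g ÷ 50 g/eq = 216.1 eq.
(a) NaHCO₃ supplies 1 eq per mole → 216.1 mol.
(a) Mass: 216.1 mol × 84 g/mol = 18,150 g.

(b) [OCl⁻]/[HOCl] = 10^(pH − pKa) = 10^(6.92 − 7.58) = 10^-0.66 = 0.2188.
(b) Fraction as HOCl = 1 / (1 + 0.2188) = 0.8205.
(b) HOCl = 0.8205 × 1.18 ppm = 0.9682 ppm.

(a) 18.2 kg; (b) 0.968 ppm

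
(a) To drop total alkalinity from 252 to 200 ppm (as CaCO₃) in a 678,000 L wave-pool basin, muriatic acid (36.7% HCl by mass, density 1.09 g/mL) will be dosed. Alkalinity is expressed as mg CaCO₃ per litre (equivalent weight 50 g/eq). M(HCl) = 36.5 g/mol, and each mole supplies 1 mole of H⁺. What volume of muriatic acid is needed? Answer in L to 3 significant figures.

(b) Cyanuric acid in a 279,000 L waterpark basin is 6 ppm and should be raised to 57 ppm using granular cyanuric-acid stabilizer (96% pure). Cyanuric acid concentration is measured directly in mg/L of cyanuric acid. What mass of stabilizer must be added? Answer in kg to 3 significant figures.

(a) 64.3 L; (b) 14.8 kg

(a) Alkalinity to neutralize: (252 − 200) = 52 mg/L as CaCO₃ × 678,000 L = 35,260 g as CaCO₃.
(a) Equivalents of H⁺ required: 35,260 ÷ 50 g/eq = 705.1 eq = 705.1 mol HCl.
(a) Mass of HCl: 705.1 × 36.5 = 25,740 g.
(a) Mass of 36.7% solution: 25,740 / 0.367 = 70,130 g.
(a) Volume: 70,130 g ÷ 1.09 g/mL = 64,340 mL.

(b) CYA to add: (57 − 6) = 51 mg/L × 279,000 L = 14,230 g cyanuric acid.
(b) At 96% purity: 14,230 / 0.96 = 14,820 g product.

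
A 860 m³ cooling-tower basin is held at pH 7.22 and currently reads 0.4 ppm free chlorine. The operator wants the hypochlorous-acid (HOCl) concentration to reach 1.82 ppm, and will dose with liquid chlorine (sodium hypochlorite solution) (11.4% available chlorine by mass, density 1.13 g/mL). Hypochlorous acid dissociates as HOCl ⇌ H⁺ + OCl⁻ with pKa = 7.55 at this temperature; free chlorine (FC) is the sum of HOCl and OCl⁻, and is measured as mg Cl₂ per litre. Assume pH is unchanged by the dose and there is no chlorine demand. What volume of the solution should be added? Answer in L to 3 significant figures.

Volume: 860 m³ = 860,000 L.
[OCl⁻]/[HOCl] = 10^(pH − pKa) = 10^(7.22 − 7.55) = 0.4677; fraction as HOCl = 1/(1 + 0.4677) = 0.6813.
Free chlorine required for 1.82 ppm HOCl: 1.82 / 0.6813 = 2.671 ppm.
FC to add: 2.671 − 0.4 = 2.271 mg/L as Cl₂.
Cl₂ equivalent: 2.271 mg/L × 860,000 L = 1953 g.
Product at 11.4% available Cl: 1953 / 0.114 = 17,130 g.
Volume: 17,130 g ÷ 1.13 g/mL = 15,160 mL.

15.2 L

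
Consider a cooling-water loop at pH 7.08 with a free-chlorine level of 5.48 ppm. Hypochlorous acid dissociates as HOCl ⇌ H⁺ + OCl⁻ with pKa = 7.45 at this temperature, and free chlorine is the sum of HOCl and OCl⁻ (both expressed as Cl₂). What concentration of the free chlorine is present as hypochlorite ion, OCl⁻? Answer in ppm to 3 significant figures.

1.64 ppm

[OCl⁻]/[HOCl] = 10^(pH − pKa) = 10^(7.08 − 7.45) = 10^-0.37 = 0.4266.
Fraction as HOCl = 1 / (1 + 0.4266) = 0.701.
OCl⁻ = (1 − 0.701) × 5.48 ppm = 1.639 ppm.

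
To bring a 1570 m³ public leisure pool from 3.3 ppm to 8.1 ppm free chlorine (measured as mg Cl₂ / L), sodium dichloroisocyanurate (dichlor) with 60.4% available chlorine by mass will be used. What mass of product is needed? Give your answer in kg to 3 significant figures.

Volume: 1570 m³ = 1,570,000 L.
Chlorine deficit: 8.1 − 3.3 = 4.8 ppm = 4.8 mg/L as Cl₂.
Cl₂ equivalent needed: 4.8 mg/L × 1,570,000 L = 7,536,000 mg = 7536 g.
Product at 60.4% available chlorine: 7536 / 0.604 = 12,480 g.

12.5 kg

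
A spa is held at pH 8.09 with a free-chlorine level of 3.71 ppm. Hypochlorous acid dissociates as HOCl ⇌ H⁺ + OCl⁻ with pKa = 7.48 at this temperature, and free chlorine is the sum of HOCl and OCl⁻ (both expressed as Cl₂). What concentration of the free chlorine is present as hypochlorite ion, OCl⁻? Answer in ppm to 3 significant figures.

2.98 ppm

[OCl⁻]/[HOCl] = 10^(pH − pKa) = 10^(8.09 − 7.48) = 10^0.61 = 4.074.
Fraction as HOCl = 1 / (1 + 4.074) = 0.1971.
OCl⁻ = (1 − 0.1971) × 3.71 ppm = 2.979 ppm.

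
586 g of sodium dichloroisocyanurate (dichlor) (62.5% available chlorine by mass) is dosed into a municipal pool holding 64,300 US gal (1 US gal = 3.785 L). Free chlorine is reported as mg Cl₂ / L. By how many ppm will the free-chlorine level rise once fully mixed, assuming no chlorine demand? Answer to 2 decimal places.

Volume: 64,300 US gal × 3.785 L/gal = 243,376 L.
Available chlorine delivered: 586 g × 0.625 = 366.2 g as Cl₂.
Concentration rise: 366.2 g / 243,376 L = 1.505 mg/L = 1.50 ppm.

1.50 ppm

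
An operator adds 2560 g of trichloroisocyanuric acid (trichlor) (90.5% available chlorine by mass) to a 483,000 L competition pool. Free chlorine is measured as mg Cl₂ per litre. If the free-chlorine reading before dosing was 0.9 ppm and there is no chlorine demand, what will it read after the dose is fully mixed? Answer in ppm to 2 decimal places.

5.70 ppm

Available chlorine delivered: 2560 g × 0.905 = 2317 g as Cl₂.
Concentration rise: 2317 g / 483,000 L = 4.797 mg/L = 4.80 ppm.
Final FC: 0.9 + 4.80 = 5.70 ppm.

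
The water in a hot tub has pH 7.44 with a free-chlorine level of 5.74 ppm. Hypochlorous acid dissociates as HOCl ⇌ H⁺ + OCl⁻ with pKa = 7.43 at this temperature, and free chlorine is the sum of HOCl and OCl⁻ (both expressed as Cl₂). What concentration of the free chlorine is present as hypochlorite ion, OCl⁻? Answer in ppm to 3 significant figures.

[OCl⁻]/[HOCl] = 10^(pH − pKa) = 10^(7.44 − 7.43) = 10^0.01 = 1.023.
Fraction as HOCl = 1 / (1 + 1.023) = 0.4942.
OCl⁻ = (1 − 0.4942) × 5.74 ppm = 2.903 ppm.

2.90 ppm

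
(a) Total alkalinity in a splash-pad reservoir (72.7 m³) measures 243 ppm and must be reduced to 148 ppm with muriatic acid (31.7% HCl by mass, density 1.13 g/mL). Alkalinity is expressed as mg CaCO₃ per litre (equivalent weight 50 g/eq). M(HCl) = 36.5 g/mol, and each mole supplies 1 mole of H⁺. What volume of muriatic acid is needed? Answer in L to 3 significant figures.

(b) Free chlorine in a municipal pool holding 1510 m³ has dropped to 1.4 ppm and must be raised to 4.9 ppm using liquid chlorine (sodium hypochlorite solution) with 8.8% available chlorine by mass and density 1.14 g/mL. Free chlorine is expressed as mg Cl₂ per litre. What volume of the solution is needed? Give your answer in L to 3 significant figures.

(a) 14.1 L; (b) 52.7 L

(a) Volume: 72.7 m³ = 72,700 L.
(a) Alkalinity to neutralize: (243 − 148) = 95 mg/L as CaCO₃ × 72,700 L = 6906 g as CaCO₃.
(a) Equivalents of H⁺ required: 6906 ÷ 50 g/eq = 138.1 eq = 138.1 mol HCl.
(a) Mass of HCl: 138.1 × 36.5 = 5042 g.
(a) Mass of 31.7% solution: 5042 / 0.317 = 15,900 g.
(a) Volume: 15,900 g ÷ 1.13 g/mL = 14,070 mL.

(b) Volume: 1510 m³ = 1,510,000 L.
(b) Chlorine deficit: 4.9 − 1.4 = 3.5 ppm = 3.5 mg/L as Cl₂.
(b) Cl₂ equivalent needed: 3.5 mg/L × 1,510,000 L = 5,285,000 mg = 5285 g.
(b) Product at 8.8% available chlorine: 5285 / 0.088 = 60,060 g.
(b) Volume at density 1.14 g/mL: 60,060 g ÷ 1.14 g/mL = 52,680 mL.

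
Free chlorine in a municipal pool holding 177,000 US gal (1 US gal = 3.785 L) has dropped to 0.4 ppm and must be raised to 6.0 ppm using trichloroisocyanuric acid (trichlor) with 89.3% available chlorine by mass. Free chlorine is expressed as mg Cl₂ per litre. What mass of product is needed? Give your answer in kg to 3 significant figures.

Volume: 177,000 US gal × 3.785 L/gal = 669,945 L.
Chlorine deficit: 6.0 − 0.4 = 5.6 ppm = 5.6 mg/L as Cl₂.
Cl₂ equivalent needed: 5.6 mg/L × 669,945 L = 3,752,000 mg = 3752 g.
Product at 89.3% available chlorine: 3752 / 0.893 = 4201 g.

4.20 kg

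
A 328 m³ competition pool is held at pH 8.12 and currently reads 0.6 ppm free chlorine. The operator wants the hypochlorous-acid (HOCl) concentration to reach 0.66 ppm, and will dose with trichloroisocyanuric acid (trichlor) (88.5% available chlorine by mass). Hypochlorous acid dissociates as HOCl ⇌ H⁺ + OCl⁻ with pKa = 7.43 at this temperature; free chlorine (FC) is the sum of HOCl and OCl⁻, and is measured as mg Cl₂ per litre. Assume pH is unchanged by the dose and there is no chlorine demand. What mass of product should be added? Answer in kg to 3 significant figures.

1.22 kg

Volume: 328 m³ = 328,000 L.
[OCl⁻]/[HOCl] = 10^(pH − pKa) = 10^(8.12 − 7.43) = 4.898; fraction as HOCl = 1/(1 + 4.898) = 0.1696.
Free chlorine required for 0.66 ppm HOCl: 0.66 / 0.1696 = 3.893 ppm.
FC to add: 3.893 − 0.6 = 3.293 mg/L as Cl₂.
Cl₂ equivalent: 3.293 mg/L × 328,000 L = 1080 g.
Product at 88.5% available Cl: 1080 / 0.885 = 1220 g.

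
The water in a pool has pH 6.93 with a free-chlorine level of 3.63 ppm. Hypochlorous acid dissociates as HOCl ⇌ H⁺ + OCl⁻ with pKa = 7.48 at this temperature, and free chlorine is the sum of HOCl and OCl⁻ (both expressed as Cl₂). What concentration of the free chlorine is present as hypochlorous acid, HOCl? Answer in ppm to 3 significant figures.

2.83 ppm

[OCl⁻]/[HOCl] = 10^(pH − pKa) = 10^(6.93 − 7.48) = 10^-0.55 = 0.2818.
Fraction as HOCl = 1 / (1 + 0.2818) = 0.7801.
HOCl = 0.7801 × 3.63 ppm = 2.832 ppm.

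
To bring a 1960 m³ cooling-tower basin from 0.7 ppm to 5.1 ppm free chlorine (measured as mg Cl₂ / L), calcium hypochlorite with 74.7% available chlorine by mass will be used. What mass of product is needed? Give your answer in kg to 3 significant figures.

Volume: 1960 m³ = 1,960,000 L.
Chlorine deficit: 5.1 − 0.7 = 4.4 ppm = 4.4 mg/L as Cl₂.
Cl₂ equivalent needed: 4.4 mg/L × 1,960,000 L = 8,624,000 mg = 8624 g.
Product at 74.7% available chlorine: 8624 / 0.747 = 11,540 g.

11.5 kg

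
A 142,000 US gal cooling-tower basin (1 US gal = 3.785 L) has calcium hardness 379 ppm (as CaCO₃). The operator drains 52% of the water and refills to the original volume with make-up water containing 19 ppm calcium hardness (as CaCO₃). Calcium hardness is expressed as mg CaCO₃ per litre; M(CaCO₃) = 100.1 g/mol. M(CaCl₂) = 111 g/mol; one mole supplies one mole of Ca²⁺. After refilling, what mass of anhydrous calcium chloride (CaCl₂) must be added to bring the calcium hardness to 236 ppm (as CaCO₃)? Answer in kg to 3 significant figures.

Volume: 142,000 US gal × 3.785 L/gal = 537,470 L.
After draining 52% and refilling: 379 × 0.48 + 19 × 0.52 = 191.8 ppm.
Deficit to target: 236 − 191.8 = 44.2 mg/L.
As CaCO₃: 44.2 mg/L × 537,470 L = 23,760 g; ÷ 100.1 = 237.3 mol Ca²⁺.
Mass: 237.3 × 111 = 26,340 g.

26.3 kg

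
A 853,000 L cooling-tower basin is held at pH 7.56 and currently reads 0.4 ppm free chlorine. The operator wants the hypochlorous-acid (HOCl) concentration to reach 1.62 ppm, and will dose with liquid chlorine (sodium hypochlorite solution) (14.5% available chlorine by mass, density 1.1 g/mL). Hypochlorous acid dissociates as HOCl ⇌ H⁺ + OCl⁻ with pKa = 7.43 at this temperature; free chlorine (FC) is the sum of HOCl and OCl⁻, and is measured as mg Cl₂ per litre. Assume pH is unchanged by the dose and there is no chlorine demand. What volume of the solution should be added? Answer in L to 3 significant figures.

18.2 L

[OCl⁻]/[HOCl] = 10^(pH − pKa) = 10^(7.56 − 7.43) = 1.349; fraction as HOCl = 1/(1 + 1.349) = 0.4257.
Free chlorine required for 1.62 ppm HOCl: 1.62 / 0.4257 = 3.805 ppm.
FC to add: 3.805 − 0.4 = 3.405 mg/L as Cl₂.
Cl₂ equivalent: 3.405 mg/L × 853,000 L = 2905 g.
Product at 14.5% available Cl: 2905 / 0.145 = 20,030 g.
Volume: 20,030 g ÷ 1.1 g/mL = 18,210 mL.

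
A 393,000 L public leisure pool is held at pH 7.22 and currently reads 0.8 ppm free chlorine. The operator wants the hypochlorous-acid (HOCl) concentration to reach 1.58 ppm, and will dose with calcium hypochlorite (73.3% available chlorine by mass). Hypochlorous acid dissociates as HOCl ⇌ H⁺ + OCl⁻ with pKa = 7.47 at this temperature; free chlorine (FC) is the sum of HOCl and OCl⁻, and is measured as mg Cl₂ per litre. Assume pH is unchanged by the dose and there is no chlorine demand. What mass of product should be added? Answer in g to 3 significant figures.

895 g

[OCl⁻]/[HOCl] = 10^(pH − pKa) = 10^(7.22 − 7.47) = 0.5623; fraction as HOCl = 1/(1 + 0.5623) = 0.6401.
Free chlorine required for 1.58 ppm HOCl: 1.58 / 0.6401 = 2.468 ppm.
FC to add: 2.468 − 0.8 = 1.668 mg/L as Cl₂.
Cl₂ equivalent: 1.668 mg/L × 393,000 L = 655.7 g.
Product at 73.3% available Cl: 655.7 / 0.733 = 894.6 g.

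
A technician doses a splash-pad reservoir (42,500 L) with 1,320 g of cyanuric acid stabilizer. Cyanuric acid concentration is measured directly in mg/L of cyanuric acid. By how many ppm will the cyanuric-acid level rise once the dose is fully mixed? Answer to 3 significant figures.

31.1 ppm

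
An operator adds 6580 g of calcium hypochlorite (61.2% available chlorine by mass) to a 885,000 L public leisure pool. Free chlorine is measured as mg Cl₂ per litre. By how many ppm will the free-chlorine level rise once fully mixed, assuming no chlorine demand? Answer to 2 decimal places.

Available chlorine delivered: 6580 g × 0.612 = 4027 g as Cl₂.
Concentration rise: 4027 g / 885,000 L = 4.55 mg/L = 4.55 ppm.

4.55 ppm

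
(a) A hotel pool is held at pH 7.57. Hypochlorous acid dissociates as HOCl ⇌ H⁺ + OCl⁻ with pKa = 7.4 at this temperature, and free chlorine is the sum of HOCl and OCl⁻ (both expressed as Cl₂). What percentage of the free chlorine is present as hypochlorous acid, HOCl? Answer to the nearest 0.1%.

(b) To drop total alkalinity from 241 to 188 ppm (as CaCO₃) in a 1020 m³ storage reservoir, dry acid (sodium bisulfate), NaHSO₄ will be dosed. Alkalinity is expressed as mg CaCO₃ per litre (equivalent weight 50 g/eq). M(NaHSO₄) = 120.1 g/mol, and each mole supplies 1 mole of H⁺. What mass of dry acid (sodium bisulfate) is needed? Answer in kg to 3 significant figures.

(a) 40.3%; (b) 130 kg

(a) [OCl⁻]/[HOCl] = 10^(pH − pKa) = 10^(7.57 − 7.4) = 10^0.17 = 1.479.
(a) Fraction as HOCl = 1 / (1 + 1.479) = 0.4034.

(b) Volume: 1020 m³ = 1,020,000 L.
(b) Alkalinity to neutralize: (241 − 188) = 53 mg/L as CaCO₃ × 1,020,000 L = 54,060 g as CaCO₃.
(b) Equivalents of H⁺ required: 54,060 ÷ 50 g/eq = 1081 eq = 1081 mol NaHSO₄.
(b) Mass of NaHSO₄: 1081 × 120.1 = 129,900 g.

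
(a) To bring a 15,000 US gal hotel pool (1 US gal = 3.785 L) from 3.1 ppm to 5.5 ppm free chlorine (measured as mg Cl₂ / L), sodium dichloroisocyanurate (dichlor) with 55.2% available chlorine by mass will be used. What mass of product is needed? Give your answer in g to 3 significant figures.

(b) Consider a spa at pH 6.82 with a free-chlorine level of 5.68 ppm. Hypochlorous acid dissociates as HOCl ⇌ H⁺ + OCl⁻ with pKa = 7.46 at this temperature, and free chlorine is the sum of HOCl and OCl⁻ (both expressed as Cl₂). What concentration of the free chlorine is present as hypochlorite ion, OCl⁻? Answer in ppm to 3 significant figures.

(a) 247 g; (b) 1.06 ppm

(a) Volume: 15,000 US gal × 3.785 L/gal = 56,775 L.
(a) Chlorine deficit: 5.5 − 3.1 = 2.4 ppm = 2.4 mg/L as Cl₂.
(a) Cl₂ equivalent needed: 2.4 mg/L × 56,775 L = 136,300 mg = 136.3 g.
(a) Product at 55.2% available chlorine: 136.3 / 0.552 = 246.8 g.

(b) [OCl⁻]/[HOCl] = 10^(pH − pKa) = 10^(6.82 − 7.46) = 10^-0.64 = 0.2291.
(b) Fraction as HOCl = 1 / (1 + 0.2291) = 0.8136.
(b) OCl⁻ = (1 − 0.8136) × 5.68 ppm = 1.059 ppm.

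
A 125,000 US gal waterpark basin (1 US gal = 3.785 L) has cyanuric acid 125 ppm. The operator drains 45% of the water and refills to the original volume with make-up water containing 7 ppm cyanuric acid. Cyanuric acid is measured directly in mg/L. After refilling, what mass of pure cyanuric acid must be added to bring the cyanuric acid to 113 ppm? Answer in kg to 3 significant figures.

Volume: 125,000 US gal × 3.785 L/gal = 473,125 L.
After draining 45% and refilling: 125 × 0.55 + 7 × 0.45 = 71.9 ppm.
Deficit to target: 113 − 71.9 = 41.1 mg/L.
Mass: 41.1 mg/L × 473,125 L = 19,450 g cyanuric acid.

19.4 kg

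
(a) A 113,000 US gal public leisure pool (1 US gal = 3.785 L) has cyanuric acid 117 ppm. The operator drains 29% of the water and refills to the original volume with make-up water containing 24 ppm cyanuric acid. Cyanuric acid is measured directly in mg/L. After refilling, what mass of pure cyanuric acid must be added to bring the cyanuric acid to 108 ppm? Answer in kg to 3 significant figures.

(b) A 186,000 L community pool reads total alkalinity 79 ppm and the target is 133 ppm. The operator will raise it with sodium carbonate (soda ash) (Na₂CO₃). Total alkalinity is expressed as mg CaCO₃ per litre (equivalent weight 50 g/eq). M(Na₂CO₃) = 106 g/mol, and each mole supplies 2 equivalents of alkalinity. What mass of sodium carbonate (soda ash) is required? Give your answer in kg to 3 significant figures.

(a) 7.69 kg; (b) 10.6 kg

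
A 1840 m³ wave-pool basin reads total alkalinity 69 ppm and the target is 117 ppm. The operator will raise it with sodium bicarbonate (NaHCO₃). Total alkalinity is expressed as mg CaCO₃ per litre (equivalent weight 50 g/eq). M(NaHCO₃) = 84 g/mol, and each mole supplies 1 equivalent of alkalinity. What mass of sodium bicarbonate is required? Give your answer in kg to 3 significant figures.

Volume: 1840 m³ = 1,840,000 L.
Alkalinity to add: (117 − 69) = 48 mg/L as CaCO₃ × 1,840,000 L = 88,320 g as CaCO₃.
Equivalents: 88,320 g ÷ 50 g/eq = 1766 eq.
NaHCO₃ supplies 1 eq per mole → 1766 mol.
Mass: 1766 mol × 84 g/mol = 148,400 g.

148 kg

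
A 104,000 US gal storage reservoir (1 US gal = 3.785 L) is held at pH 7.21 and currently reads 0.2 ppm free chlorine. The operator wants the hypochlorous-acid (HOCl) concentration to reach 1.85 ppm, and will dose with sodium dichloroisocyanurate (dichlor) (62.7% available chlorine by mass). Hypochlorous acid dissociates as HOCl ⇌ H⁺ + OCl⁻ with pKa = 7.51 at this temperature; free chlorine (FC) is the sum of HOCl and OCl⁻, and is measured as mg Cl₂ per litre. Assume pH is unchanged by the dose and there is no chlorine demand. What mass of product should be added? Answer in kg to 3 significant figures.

1.62 kg

Volume: 104,000 US gal × 3.785 L/gal = 393,640 L.
[OCl⁻]/[HOCl] = 10^(pH − pKa) = 10^(7.21 − 7.51) = 0.5012; fraction as HOCl = 1/(1 + 0.5012) = 0.6661.
Free chlorine required for 1.85 ppm HOCl: 1.85 / 0.6661 = 2.777 ppm.
FC to add: 2.777 − 0.2 = 2.577 mg/L as Cl₂.
Cl₂ equivalent: 2.577 mg/L × 393,640 L = 1014 g.
Product at 62.7% available Cl: 1014 / 0.627 = 1618 g.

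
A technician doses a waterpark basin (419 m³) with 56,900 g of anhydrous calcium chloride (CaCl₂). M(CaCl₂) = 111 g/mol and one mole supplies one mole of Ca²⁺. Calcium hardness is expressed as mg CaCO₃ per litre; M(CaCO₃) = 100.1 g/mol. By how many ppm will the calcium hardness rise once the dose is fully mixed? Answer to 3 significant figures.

Volume: 419 m³ = 419,000 L.
Moles of Ca²⁺: 56,900 g ÷ 111 g/mol = 512.6 mol.
As CaCO₃: 512.6 mol × 100.1 g/mol = 51,310 g.
Rise: 51,310 g / 419,000 L × 1000 = 122.5 mg/L.

122 ppm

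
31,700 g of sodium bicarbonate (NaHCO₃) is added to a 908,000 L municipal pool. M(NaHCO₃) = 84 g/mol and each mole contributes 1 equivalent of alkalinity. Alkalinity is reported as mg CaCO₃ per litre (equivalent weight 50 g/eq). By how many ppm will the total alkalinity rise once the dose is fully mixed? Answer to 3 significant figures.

Moles of NaHCO₃: 31,700 g ÷ 84 g/mol = 377.4 mol → 377.4 eq of alkalinity.
As CaCO₃: 377.4 eq × 50 g/eq = 18,870 g.
Rise: 18,870 g / 908,000 L × 1000 = 20.78 mg/L.

20.8 ppm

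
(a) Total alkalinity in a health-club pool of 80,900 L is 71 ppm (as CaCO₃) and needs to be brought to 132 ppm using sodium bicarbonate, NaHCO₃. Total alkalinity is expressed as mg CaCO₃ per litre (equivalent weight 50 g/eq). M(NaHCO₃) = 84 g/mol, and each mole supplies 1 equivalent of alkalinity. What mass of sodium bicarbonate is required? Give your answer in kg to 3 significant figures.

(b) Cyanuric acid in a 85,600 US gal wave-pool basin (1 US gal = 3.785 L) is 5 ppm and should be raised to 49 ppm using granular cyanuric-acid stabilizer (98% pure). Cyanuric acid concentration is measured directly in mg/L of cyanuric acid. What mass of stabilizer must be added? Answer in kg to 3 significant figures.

(a) 8.29 kg; (b) 14.5 kg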